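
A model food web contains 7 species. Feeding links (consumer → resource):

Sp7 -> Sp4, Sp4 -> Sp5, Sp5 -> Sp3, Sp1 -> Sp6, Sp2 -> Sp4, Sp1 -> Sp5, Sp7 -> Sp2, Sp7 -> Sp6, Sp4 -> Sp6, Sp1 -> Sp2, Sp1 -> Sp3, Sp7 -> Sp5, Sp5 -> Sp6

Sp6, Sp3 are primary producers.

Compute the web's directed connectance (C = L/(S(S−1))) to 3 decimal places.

C = 0.310

The web has S = 7 species and L = 13 feeding links.
C = L / (S(S−1)) = 13 / 42 = 0.3095 ≈ 0.310.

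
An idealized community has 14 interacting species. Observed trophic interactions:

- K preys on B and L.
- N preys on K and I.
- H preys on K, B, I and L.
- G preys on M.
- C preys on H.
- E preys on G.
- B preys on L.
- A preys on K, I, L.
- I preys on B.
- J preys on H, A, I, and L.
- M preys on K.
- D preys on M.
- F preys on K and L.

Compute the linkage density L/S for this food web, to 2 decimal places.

There are L = 24 links among S = 14 species.
L/S = 24/14 = 1.7143 ≈ 1.71.

L/S = 1.71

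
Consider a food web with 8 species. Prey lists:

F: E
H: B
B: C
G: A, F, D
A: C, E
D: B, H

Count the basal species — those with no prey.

2

Basal species (no prey listed): C, E.
Count: 2.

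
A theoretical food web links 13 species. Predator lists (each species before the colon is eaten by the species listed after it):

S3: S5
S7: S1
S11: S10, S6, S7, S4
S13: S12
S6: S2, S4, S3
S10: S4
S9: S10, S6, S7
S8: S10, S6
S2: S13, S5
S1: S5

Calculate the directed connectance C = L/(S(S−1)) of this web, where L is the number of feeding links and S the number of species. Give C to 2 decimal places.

C = 0.12

The web has S = 13 species and L = 19 feeding links.
C = L / (S(S−1)) = 19 / 156 = 0.1218 ≈ 0.12.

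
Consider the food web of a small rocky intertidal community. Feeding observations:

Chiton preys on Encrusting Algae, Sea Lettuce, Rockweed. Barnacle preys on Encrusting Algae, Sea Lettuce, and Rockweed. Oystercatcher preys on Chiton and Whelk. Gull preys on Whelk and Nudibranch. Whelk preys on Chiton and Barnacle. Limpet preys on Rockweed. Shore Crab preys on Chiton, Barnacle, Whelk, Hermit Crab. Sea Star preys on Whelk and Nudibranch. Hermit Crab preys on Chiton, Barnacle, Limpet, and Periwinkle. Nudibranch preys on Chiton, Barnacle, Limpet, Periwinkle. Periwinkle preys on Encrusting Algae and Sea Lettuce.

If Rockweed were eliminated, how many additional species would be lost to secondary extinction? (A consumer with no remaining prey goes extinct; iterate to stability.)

Remove Rockweed.
Round 1: Limpet (all prey gone) → extinct.
No further losses. Total secondary extinctions: 1.

1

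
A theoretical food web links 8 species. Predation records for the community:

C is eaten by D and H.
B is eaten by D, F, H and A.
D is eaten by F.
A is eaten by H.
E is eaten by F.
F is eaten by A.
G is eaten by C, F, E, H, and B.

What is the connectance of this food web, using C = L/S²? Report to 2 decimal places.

The web has S = 8 species and L = 15 feeding links.
C = L / S² = 15 / 64 = 0.2344 ≈ 0.23.

C = 0.23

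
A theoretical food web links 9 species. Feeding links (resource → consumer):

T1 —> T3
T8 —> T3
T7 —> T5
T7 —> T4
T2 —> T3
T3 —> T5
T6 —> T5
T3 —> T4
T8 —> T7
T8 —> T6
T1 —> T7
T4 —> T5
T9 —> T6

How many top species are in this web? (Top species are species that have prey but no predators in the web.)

1

Top species (has prey, but nothing eats it): T5.
Count: 1.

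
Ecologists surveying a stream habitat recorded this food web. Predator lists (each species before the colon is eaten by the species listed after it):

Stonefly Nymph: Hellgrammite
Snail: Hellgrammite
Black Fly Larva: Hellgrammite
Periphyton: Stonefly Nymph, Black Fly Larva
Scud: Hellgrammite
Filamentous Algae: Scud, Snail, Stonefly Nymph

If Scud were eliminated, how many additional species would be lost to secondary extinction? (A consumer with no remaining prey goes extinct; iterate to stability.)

0

Remove Scud.
Every predator of it retains at least one other prey: Hellgrammite still has Snail, Stonefly Nymph, Black Fly Larva.
No consumer loses all prey, so no secondary extinctions occur.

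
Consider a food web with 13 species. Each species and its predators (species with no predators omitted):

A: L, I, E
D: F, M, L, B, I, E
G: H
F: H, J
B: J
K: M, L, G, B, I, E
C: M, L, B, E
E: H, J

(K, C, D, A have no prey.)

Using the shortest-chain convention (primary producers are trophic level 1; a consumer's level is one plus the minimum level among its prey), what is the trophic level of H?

Trophic level 3

K is a producer → level 1.
E eats K → level 2.
H eats E → level 3.
No prey of H is below level 2, so 3 is the minimum.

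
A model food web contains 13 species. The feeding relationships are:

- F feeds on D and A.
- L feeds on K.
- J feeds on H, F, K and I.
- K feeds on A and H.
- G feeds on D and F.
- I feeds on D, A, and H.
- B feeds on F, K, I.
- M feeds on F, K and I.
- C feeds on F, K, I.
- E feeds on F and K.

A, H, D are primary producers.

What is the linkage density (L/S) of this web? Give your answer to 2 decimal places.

L/S = 1.92

There are L = 25 links among S = 13 species.
L/S = 25/13 = 1.9231 ≈ 1.92.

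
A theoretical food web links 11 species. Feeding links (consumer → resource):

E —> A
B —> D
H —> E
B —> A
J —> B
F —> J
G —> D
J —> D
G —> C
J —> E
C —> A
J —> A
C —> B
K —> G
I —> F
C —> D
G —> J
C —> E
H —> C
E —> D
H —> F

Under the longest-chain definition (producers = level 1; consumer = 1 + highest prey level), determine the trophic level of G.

A is a producer → level 1.
E eats A (level 1); other prey at levels: D 1 → level 2.
J eats E (level 2); other prey at levels: A 1, D 1, B 2 → level 3.
G eats J (level 3); other prey at levels: D 1, C 3 → level 4.

Trophic level 4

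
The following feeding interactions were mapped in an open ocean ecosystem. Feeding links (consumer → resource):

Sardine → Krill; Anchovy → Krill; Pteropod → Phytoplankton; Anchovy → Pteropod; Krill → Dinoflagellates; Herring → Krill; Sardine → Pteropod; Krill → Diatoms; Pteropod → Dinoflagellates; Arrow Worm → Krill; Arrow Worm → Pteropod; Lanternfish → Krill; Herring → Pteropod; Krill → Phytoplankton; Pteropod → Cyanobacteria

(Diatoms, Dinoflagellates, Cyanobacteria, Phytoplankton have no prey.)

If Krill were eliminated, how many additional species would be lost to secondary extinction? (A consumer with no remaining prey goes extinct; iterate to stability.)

Remove Krill.
Round 1: Lanternfish (all prey gone) → extinct.
No further losses. Total secondary extinctions: 1.

1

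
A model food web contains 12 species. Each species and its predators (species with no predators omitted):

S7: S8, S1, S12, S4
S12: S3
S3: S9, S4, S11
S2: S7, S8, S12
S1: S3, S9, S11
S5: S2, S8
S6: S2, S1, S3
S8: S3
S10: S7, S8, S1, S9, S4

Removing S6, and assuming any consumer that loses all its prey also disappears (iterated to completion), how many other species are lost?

Remove S6.
Every predator of it retains at least one other prey: S2 still has S5; S1 still has S10, S7; S3 still has S8, S1, S12.
No consumer loses all prey, so no secondary extinctions occur.

0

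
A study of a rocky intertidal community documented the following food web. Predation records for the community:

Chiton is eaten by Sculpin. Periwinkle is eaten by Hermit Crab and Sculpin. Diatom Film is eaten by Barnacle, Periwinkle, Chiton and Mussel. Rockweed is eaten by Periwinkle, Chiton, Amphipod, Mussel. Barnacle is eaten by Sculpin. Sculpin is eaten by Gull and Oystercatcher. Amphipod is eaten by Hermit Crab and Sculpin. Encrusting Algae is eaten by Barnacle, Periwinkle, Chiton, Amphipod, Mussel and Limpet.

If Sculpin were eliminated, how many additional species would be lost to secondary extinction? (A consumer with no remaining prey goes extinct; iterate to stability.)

Remove Sculpin.
Round 1: Oystercatcher (all prey gone), Gull (all prey gone) → extinct.
No further losses. Total secondary extinctions: 2.

2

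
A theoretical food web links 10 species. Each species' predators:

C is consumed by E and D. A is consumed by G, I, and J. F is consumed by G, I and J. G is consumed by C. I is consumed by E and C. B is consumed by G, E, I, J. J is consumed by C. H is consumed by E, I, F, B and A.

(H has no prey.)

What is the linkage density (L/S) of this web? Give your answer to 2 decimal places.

L/S = 2.10

There are L = 21 links among S = 10 species.
L/S = 21/10 = 2.1000 ≈ 2.10.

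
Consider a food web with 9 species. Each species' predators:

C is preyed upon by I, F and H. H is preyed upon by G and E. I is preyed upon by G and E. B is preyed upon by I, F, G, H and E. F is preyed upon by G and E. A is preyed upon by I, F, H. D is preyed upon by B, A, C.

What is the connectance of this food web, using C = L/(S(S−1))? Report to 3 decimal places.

The web has S = 9 species and L = 20 feeding links.
C = L / (S(S−1)) = 20 / 72 = 0.2778 ≈ 0.278.

C = 0.278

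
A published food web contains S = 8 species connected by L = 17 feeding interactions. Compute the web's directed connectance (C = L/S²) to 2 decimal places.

C = 0.27

The web has S = 8 species and L = 17 feeding links.
C = L / S² = 17 / 64 = 0.2656 ≈ 0.27.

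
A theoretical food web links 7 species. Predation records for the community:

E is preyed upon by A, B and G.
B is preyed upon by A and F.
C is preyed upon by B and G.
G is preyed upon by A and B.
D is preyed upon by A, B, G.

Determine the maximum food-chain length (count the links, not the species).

One longest chain: C → G → B → F.
It has 4 species and 3 links.

3 links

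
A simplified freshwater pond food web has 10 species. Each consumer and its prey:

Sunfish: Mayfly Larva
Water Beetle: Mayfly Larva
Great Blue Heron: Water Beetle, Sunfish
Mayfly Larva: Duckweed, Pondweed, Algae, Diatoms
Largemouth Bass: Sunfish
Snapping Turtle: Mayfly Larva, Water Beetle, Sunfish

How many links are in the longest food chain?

One longest chain: Duckweed → Mayfly Larva → Water Beetle → Great Blue Heron.
It has 4 species and 3 links.

3 links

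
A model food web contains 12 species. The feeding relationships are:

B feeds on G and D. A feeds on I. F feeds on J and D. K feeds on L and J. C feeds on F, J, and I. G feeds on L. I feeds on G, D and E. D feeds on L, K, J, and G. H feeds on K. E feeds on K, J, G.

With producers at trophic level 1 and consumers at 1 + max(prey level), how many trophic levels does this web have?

5

Producers (level 1): L, J.
L → G → D → I → A gives A level 5.
No species has a prey at level 5, so no species reaches level 6.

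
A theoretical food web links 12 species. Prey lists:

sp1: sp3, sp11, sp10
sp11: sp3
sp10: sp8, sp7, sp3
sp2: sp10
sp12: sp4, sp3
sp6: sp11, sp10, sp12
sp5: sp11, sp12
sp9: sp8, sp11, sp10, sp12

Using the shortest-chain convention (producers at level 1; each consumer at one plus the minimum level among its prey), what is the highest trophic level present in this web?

3

Producers (level 1): sp8, sp4, sp7, sp3.
Following each consumer down to its lowest-level prey: sp3 → sp11 → sp6 (levels 1 through 3).
All prey of sp6 (sp11 2, sp10 2, sp12 2) are at level 2 or above, so sp6 is at level 1 + 2 = 3.
Every consumer has at least one prey at level 2 or below, so none exceeds level 3.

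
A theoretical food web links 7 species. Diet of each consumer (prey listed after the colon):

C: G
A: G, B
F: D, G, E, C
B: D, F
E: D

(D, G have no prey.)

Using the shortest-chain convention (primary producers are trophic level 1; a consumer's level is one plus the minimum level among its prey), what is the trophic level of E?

D is a producer → level 1.
E eats D → level 2.

Trophic level 2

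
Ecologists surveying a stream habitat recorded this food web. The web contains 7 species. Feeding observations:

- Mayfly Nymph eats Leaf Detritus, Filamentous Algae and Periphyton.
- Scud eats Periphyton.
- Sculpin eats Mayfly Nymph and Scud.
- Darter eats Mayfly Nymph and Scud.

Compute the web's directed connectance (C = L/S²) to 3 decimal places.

The web has S = 7 species and L = 8 feeding links.
C = L / S² = 8 / 49 = 0.1633 ≈ 0.163.

C = 0.163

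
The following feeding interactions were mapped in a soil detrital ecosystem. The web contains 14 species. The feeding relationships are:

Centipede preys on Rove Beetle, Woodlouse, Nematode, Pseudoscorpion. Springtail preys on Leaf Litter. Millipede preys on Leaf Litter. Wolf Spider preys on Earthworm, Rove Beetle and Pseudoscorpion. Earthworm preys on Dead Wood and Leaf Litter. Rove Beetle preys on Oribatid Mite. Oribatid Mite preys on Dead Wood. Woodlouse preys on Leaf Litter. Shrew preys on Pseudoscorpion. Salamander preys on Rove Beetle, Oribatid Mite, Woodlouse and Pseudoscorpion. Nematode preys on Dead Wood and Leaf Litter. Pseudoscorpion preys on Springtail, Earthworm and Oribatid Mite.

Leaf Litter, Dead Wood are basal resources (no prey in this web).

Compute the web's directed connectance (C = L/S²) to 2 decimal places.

The web has S = 14 species and L = 24 feeding links.
C = L / S² = 24 / 196 = 0.1224 ≈ 0.12.

C = 0.12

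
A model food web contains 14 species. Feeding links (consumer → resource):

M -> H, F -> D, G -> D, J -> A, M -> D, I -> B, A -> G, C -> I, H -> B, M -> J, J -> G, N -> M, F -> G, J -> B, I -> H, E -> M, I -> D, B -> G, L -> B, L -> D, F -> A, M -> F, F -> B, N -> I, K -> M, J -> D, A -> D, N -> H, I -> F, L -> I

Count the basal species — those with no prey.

1

Basal species (no prey listed): D.
Count: 1.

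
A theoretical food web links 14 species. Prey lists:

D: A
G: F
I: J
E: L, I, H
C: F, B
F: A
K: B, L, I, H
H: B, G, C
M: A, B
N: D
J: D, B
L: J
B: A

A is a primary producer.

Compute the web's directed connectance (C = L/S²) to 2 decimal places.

The web has S = 14 species and L = 23 feeding links.
C = L / S² = 23 / 196 = 0.1173 ≈ 0.12.

C = 0.12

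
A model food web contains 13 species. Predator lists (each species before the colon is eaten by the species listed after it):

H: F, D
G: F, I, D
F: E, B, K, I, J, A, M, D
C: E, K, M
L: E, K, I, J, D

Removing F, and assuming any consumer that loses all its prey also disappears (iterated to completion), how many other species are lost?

2

Remove F.
Round 1: B (all prey gone), A (all prey gone) → extinct.
No further losses. Total secondary extinctions: 2.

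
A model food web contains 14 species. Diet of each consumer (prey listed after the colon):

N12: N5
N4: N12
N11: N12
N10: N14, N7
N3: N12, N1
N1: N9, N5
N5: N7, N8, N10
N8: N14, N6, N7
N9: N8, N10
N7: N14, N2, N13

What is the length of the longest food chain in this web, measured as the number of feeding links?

One longest chain: N14 → N7 → N8 → N5 → N12 → N3.
It has 6 species and 5 links.

5 links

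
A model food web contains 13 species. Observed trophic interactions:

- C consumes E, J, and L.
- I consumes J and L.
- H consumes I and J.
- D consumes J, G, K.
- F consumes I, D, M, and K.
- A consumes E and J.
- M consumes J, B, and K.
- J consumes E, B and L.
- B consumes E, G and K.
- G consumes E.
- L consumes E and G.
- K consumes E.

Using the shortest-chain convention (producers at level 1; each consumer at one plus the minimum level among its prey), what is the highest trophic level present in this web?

3

Producers (level 1): E.
Following each consumer down to its lowest-level prey: E → K → D (levels 1 through 3).
All prey of D (K 2, G 2, J 2) are at level 2 or above, so D is at level 1 + 2 = 3.
Every consumer has at least one prey at level 2 or below, so none exceeds level 3.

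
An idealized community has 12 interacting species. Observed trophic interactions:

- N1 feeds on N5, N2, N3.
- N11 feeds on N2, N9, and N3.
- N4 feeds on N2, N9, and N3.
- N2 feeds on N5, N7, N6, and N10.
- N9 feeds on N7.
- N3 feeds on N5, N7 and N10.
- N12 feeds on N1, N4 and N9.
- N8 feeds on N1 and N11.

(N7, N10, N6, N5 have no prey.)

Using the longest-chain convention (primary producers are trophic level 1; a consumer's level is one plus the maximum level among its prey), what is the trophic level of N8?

N7 is a producer → level 1.
N2 eats N7 (level 1); other prey at levels: N10 1, N6 1, N5 1 → level 2.
N1 eats N2 (level 2); other prey at levels: N5 1, N3 2 → level 3.
N8 eats N1 (level 3); other prey at levels: N11 3 → level 4.

Trophic level 4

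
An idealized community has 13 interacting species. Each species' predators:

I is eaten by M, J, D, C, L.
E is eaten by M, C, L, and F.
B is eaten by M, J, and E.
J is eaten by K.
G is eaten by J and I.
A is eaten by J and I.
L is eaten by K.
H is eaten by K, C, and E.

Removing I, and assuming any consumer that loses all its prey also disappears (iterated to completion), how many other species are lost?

1

Remove I.
Round 1: D (all prey gone) → extinct.
No further losses. Total secondary extinctions: 1.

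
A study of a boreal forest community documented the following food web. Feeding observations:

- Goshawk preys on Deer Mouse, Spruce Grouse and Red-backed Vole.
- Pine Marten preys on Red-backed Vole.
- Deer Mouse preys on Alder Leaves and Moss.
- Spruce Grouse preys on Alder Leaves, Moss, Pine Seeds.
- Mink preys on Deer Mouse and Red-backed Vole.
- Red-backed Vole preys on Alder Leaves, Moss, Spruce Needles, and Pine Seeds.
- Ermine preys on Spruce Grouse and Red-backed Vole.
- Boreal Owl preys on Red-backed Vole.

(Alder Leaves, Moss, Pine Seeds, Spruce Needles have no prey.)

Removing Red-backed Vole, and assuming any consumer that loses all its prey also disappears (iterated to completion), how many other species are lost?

2

Remove Red-backed Vole.
Round 1: Pine Marten (all prey gone), Boreal Owl (all prey gone) → extinct.
No further losses. Total secondary extinctions: 2.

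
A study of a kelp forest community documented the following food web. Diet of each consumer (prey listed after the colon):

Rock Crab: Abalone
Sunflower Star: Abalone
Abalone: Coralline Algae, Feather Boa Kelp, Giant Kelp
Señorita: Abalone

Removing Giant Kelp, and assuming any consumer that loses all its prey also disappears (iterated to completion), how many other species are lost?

Remove Giant Kelp.
Every predator of it retains at least one other prey: Abalone still has Coralline Algae, Feather Boa Kelp.
No consumer loses all prey, so no secondary extinctions occur.

0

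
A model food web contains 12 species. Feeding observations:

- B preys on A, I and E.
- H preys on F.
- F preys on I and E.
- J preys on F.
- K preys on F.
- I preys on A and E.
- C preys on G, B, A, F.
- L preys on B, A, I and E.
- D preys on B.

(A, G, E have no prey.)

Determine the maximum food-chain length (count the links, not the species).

One longest chain: A → I → F → H.
It has 4 species and 3 links.

3 links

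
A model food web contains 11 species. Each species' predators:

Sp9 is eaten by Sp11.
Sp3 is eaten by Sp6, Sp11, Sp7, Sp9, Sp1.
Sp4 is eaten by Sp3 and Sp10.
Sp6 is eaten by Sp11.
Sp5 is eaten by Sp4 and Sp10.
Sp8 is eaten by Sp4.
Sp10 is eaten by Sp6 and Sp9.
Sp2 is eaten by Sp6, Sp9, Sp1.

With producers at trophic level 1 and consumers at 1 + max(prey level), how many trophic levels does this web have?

5

Producers (level 1): Sp8, Sp5, Sp2.
Sp8 → Sp4 → Sp10 → Sp9 → Sp11 gives Sp11 level 5.
No species has a prey at level 5, so no species reaches level 6.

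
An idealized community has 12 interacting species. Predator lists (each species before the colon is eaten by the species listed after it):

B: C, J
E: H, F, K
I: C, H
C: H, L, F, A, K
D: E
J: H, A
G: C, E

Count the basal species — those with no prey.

Basal species (no prey listed): G, D, I, B.
Count: 4.

4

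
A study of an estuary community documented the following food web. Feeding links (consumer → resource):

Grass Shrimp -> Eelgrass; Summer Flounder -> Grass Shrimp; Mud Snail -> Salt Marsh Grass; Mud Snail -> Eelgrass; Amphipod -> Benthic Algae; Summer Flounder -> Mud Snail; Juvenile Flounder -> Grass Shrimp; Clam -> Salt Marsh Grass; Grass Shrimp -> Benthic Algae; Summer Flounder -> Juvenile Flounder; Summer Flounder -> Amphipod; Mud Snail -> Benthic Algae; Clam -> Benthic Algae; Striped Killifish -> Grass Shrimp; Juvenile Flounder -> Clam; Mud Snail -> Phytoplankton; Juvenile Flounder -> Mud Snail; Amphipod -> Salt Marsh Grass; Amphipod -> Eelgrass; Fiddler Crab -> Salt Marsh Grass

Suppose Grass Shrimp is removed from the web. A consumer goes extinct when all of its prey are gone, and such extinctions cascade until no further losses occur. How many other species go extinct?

Remove Grass Shrimp.
Round 1: Striped Killifish (all prey gone) → extinct.
No further losses. Total secondary extinctions: 1.

1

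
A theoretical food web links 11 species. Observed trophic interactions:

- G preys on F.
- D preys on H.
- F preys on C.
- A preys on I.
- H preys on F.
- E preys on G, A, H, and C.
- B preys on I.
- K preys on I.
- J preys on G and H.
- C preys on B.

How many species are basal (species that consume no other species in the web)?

Basal species (no prey listed): I.
Count: 1.

1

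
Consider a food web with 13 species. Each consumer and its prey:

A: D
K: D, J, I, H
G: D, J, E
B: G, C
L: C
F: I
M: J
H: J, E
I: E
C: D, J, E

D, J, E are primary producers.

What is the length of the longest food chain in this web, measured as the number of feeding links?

2 links

One longest chain: E → I → K.
It has 3 species and 2 links.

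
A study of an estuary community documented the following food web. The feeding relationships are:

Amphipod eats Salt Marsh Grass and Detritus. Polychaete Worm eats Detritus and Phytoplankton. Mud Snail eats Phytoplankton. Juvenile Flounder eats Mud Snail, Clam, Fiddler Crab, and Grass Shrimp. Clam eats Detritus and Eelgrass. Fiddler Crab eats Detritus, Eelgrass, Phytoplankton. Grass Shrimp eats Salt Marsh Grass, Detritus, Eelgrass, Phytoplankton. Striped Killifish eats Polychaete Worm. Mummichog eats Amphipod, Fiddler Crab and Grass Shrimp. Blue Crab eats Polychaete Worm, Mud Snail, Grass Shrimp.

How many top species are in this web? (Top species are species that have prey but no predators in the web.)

Top species (has prey, but nothing eats it): Striped Killifish, Juvenile Flounder, Blue Crab, Mummichog.
Count: 4.

4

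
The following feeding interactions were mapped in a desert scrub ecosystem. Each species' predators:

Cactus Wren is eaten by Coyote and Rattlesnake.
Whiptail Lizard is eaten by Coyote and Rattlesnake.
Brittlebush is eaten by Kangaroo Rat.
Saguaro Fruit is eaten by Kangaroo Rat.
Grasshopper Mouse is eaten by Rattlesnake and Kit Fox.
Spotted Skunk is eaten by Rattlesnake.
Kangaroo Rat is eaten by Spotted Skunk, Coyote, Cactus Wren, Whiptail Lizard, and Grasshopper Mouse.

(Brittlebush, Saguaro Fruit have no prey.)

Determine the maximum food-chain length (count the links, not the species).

3 links

One longest chain: Brittlebush → Kangaroo Rat → Spotted Skunk → Rattlesnake.
It has 4 species and 3 links.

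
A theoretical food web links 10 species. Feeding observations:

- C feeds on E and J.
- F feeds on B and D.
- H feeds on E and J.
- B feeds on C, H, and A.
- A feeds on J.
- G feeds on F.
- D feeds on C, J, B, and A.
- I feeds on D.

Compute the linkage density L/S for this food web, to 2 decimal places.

L/S = 1.60

There are L = 16 links among S = 10 species.
L/S = 16/10 = 1.6000 ≈ 1.60.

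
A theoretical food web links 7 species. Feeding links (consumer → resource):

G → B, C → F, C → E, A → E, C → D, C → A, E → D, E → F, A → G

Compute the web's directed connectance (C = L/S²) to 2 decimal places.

C = 0.18

The web has S = 7 species and L = 9 feeding links.
C = L / S² = 9 / 49 = 0.1837 ≈ 0.18.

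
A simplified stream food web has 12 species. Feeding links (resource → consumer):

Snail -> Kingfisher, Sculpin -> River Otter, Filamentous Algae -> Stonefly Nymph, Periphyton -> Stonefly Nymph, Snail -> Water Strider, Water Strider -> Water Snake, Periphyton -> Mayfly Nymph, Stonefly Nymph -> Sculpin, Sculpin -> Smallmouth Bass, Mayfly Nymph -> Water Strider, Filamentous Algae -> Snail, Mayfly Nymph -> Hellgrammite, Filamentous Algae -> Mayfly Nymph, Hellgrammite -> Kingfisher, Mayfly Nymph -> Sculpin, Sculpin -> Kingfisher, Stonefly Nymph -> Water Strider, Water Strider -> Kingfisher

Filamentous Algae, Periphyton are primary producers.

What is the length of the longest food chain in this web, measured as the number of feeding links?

One longest chain: Filamentous Algae → Snail → Water Strider → Water Snake.
It has 4 species and 3 links.

3 links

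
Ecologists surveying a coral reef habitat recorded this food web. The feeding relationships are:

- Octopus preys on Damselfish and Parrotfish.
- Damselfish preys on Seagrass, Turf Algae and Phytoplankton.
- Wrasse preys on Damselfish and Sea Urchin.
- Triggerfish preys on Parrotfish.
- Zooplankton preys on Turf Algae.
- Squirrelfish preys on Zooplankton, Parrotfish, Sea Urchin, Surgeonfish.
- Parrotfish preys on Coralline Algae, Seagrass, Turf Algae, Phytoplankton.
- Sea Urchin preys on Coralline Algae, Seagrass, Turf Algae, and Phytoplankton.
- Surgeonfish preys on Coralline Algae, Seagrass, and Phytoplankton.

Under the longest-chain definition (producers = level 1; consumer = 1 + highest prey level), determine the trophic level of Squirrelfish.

Phytoplankton is a producer → level 1.
Surgeonfish eats Phytoplankton (level 1); other prey at levels: Seagrass 1, Coralline Algae 1 → level 2.
Squirrelfish eats Surgeonfish (level 2); other prey at levels: Sea Urchin 2, Zooplankton 2, Parrotfish 2 → level 3.

Trophic level 3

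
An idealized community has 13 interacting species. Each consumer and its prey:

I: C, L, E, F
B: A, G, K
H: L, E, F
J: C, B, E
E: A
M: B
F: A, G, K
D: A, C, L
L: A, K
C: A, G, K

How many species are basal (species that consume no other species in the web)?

3

Basal species (no prey listed): A, G, K.
Count: 3.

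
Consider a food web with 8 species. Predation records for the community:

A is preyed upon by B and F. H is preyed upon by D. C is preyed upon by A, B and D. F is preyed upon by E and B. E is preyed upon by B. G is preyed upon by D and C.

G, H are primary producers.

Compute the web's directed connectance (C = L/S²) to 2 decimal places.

C = 0.17

The web has S = 8 species and L = 11 feeding links.
C = L / S² = 11 / 64 = 0.1719 ≈ 0.17.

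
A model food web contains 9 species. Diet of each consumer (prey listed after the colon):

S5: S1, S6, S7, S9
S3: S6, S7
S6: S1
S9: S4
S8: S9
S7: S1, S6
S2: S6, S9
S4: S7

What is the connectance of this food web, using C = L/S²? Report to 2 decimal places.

C = 0.17

The web has S = 9 species and L = 14 feeding links.
C = L / S² = 14 / 81 = 0.1728 ≈ 0.17.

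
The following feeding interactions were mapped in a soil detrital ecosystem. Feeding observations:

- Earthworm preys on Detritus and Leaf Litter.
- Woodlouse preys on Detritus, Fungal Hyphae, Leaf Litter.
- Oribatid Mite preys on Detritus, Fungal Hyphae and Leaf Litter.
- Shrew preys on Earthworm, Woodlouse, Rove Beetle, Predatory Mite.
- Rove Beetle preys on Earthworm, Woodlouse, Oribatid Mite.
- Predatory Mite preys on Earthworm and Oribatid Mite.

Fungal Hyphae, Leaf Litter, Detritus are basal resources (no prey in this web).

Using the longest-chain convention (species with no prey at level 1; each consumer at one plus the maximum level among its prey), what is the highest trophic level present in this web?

Basal resources (level 1): Fungal Hyphae, Leaf Litter, Detritus.
Leaf Litter → Earthworm → Predatory Mite → Shrew gives Shrew level 4.
No species has a prey at level 4, so no species reaches level 5.

4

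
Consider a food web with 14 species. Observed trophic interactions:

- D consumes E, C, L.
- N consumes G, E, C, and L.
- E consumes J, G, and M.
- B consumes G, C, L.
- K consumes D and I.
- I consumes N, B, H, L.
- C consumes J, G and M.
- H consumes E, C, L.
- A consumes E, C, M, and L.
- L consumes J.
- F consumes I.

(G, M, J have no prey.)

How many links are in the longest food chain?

4 links

One longest chain: G → E → N → I → K.
It has 5 species and 4 links.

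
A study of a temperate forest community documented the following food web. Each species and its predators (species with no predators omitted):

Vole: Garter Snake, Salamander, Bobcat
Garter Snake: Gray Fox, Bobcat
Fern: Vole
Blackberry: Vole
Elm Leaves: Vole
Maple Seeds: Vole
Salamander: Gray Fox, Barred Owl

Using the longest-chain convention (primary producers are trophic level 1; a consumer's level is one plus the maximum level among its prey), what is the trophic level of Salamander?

Maple Seeds is a producer → level 1.
Vole eats Maple Seeds (level 1); other prey at levels: Blackberry 1, Elm Leaves 1, Fern 1 → level 2.
Salamander eats Vole → level 3.

Trophic level 3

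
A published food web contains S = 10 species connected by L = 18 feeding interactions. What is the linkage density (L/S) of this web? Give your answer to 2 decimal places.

There are L = 18 links among S = 10 species.
L/S = 18/10 = 1.8000 ≈ 1.80.

L/S = 1.80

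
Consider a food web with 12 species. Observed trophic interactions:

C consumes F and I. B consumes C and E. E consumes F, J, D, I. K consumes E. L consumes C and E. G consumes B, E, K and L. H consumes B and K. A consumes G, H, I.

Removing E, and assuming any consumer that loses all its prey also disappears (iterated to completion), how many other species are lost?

Remove E.
Round 1: K (all prey gone) → extinct.
No further losses. Total secondary extinctions: 1.

1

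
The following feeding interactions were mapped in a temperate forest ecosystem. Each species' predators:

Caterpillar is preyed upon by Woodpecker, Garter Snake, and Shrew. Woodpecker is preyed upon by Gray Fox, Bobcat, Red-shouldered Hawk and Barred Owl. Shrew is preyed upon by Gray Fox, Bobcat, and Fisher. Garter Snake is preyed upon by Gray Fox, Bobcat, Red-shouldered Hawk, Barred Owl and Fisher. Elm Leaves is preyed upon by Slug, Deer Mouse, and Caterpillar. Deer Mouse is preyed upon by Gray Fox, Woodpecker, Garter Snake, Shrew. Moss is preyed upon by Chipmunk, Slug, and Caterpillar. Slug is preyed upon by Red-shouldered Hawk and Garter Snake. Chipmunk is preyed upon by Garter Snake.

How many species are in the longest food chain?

4 species

One longest chain: Moss → Chipmunk → Garter Snake → Barred Owl.
It has 4 species and 3 links.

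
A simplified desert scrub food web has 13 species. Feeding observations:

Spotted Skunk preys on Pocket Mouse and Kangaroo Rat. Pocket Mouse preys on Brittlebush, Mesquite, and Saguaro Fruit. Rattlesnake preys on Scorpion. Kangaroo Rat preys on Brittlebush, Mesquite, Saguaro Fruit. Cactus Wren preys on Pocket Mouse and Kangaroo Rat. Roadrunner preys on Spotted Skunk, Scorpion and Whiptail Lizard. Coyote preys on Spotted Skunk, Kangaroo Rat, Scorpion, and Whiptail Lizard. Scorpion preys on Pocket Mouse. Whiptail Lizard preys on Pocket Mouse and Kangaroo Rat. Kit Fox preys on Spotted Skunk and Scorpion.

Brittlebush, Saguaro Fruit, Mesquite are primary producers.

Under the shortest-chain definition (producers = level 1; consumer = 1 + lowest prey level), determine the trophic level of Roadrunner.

Trophic level 4

Brittlebush is a producer → level 1.
Kangaroo Rat eats Brittlebush → level 2.
Spotted Skunk eats Kangaroo Rat → level 3.
Roadrunner eats Spotted Skunk → level 4.
No prey of Roadrunner is below level 3, so 4 is the minimum.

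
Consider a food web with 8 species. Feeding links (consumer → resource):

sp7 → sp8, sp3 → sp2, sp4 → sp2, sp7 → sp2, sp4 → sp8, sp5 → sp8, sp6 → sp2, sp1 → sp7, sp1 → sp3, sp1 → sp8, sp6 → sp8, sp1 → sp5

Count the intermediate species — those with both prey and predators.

3

Intermediate species (has both prey and predators): sp5, sp7, sp3.
Count: 3.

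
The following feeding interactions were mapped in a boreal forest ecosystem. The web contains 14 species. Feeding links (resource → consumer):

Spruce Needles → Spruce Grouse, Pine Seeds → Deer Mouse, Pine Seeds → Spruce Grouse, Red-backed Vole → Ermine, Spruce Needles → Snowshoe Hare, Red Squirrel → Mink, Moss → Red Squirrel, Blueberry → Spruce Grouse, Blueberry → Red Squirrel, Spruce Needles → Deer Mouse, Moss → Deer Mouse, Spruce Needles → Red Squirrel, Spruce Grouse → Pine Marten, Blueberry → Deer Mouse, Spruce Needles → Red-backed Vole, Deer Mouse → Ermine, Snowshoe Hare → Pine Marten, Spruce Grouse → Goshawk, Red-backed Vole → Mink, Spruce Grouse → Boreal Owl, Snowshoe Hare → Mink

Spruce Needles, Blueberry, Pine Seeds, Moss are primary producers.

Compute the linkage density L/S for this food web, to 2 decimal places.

There are L = 21 links among S = 14 species.
L/S = 21/14 = 1.5000 ≈ 1.50.

L/S = 1.50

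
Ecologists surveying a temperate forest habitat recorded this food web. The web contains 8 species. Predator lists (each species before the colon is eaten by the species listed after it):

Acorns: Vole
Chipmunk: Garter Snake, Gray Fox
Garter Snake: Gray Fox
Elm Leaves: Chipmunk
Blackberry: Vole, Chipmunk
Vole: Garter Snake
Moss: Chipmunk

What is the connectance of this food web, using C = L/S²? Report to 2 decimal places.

C = 0.14

The web has S = 8 species and L = 9 feeding links.
C = L / S² = 9 / 64 = 0.1406 ≈ 0.14.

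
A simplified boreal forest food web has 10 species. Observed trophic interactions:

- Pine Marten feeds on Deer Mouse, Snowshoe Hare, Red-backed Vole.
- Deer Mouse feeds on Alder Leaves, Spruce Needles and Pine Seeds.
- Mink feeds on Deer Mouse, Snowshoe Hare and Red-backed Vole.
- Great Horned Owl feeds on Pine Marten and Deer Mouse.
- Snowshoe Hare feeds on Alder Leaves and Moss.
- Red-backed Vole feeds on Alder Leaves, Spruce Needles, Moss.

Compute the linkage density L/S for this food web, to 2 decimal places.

There are L = 16 links among S = 10 species.
L/S = 16/10 = 1.6000 ≈ 1.60.

L/S = 1.60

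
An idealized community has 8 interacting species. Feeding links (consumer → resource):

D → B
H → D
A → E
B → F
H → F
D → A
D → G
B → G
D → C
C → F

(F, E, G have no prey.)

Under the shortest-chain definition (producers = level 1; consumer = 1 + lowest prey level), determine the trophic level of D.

G is a producer → level 1.
D eats G → level 2.

Trophic level 2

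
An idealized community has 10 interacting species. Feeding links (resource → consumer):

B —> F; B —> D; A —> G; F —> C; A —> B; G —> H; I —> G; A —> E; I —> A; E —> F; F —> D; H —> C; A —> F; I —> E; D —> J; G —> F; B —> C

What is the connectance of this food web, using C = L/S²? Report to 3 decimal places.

The web has S = 10 species and L = 17 feeding links.
C = L / S² = 17 / 100 = 0.1700 ≈ 0.170.

C = 0.170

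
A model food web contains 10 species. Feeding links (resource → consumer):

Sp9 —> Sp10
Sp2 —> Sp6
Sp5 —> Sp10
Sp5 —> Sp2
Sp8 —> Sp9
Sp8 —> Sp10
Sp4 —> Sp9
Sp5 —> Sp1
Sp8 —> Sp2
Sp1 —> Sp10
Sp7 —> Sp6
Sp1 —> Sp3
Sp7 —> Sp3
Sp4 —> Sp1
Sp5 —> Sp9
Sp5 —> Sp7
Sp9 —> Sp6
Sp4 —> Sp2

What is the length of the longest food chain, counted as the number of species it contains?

3 species

One longest chain: Sp5 → Sp1 → Sp3.
It has 3 species and 2 links.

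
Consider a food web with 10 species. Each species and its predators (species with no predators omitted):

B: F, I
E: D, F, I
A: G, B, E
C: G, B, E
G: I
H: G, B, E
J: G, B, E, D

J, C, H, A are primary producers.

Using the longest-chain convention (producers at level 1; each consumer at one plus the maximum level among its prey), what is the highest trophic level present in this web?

3

Producers (level 1): J, C, H, A.
J → B → F gives F level 3.
No species has a prey at level 3, so no species reaches level 4.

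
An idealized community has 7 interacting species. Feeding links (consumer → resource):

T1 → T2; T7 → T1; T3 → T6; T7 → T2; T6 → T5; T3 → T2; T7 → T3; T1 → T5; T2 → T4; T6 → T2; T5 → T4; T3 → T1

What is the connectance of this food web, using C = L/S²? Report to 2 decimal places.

The web has S = 7 species and L = 12 feeding links.
C = L / S² = 12 / 49 = 0.2449 ≈ 0.24.

C = 0.24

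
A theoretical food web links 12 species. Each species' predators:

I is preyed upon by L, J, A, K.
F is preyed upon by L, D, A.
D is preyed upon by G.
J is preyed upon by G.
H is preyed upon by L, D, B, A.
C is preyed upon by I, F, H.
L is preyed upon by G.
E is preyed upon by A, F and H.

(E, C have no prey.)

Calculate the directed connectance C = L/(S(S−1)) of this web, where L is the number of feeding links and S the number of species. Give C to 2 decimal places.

The web has S = 12 species and L = 20 feeding links.
C = L / (S(S−1)) = 20 / 132 = 0.1515 ≈ 0.15.

C = 0.15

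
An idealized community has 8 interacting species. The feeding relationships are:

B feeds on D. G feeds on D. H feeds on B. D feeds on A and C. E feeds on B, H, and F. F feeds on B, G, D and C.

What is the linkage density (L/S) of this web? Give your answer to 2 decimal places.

There are L = 12 links among S = 8 species.
L/S = 12/8 = 1.5000 ≈ 1.50.

L/S = 1.50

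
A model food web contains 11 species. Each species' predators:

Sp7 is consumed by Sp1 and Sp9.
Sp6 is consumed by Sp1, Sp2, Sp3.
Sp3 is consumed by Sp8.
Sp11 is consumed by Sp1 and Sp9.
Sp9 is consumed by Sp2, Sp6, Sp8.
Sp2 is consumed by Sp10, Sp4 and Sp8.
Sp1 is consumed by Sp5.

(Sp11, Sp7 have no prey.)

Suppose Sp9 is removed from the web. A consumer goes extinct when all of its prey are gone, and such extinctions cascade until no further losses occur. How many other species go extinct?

6

Remove Sp9.
Round 1: Sp6 (all prey gone) → extinct.
Round 2: Sp2 (all prey gone), Sp3 (all prey gone) → extinct.
Round 3: Sp4 (all prey gone), Sp8 (all prey gone), Sp10 (all prey gone) → extinct.
No further losses. Total secondary extinctions: 6.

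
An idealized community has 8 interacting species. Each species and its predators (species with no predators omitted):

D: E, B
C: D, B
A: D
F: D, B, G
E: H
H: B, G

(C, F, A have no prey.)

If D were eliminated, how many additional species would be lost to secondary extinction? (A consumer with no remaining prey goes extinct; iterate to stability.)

Remove D.
Round 1: E (all prey gone) → extinct.
Round 2: H (all prey gone) → extinct.
No further losses. Total secondary extinctions: 2.

2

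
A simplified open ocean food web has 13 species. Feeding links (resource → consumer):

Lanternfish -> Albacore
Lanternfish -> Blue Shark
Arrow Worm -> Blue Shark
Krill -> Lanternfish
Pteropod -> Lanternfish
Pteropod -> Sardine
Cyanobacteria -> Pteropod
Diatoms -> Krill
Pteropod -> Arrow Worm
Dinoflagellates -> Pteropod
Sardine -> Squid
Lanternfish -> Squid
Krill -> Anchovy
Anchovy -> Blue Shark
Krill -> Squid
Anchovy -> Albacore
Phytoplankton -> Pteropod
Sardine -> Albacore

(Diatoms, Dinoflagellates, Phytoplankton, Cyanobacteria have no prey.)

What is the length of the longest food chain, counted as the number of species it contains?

4 species

One longest chain: Diatoms → Krill → Lanternfish → Squid.
It has 4 species and 3 links.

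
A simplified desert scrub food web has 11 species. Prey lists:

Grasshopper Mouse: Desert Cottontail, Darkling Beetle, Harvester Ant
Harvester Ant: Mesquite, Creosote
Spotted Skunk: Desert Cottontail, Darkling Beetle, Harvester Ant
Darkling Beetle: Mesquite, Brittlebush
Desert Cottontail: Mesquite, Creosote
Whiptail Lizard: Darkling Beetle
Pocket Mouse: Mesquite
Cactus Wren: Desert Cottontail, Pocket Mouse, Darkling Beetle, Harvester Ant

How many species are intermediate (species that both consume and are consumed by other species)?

Intermediate species (has both prey and predators): Desert Cottontail, Pocket Mouse, Darkling Beetle, Harvester Ant.
Count: 4.

4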